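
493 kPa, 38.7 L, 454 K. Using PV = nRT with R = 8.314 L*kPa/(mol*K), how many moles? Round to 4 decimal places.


PV = nRT, solve for n = PV / (RT).
PV = 493 * 38.7 = 19079.1
RT = 8.314 * 454 = 3774.556
n = 19079.1 / 3774.556
n = 5.05466073 mol, rounded to 4 dp:

5.0547 mol


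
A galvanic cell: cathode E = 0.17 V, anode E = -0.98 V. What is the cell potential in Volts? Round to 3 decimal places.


Standard cell potential: E_cell = E_cathode - E_anode.
E_cell = 0.17 - (-0.98)
E_cell = 1.15 V, rounded to 3 dp:

1.150 V


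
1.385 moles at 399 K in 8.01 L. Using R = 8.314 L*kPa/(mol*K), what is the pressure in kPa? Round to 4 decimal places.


PV = nRT, solve for P = nRT / V.
nRT = 1.385 * 8.314 * 399 = 4594.4411
P = 4594.4411 / 8.01
P = 573.58815231 kPa, rounded to 4 dp:

573.5882 kPa


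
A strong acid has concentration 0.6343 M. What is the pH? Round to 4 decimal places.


A strong acid dissociates completely, so [H+] equals the given concentration.
pH = -log10([H+]) = -log10(0.6343)
pH = 0.19770529, rounded to 4 dp:

0.1977


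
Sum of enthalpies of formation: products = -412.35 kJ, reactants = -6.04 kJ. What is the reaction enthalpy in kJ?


dH_rxn = sum(dH_f products) - sum(dH_f reactants)
dH_rxn = -412.35 - (-6.04)
dH_rxn = -406.31 kJ:

-406.31 kJ


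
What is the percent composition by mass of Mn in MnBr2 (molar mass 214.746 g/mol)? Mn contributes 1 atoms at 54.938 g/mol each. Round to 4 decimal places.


pct = 100 * (n_elem * M_elem) / M_total
mass_contribution = 1 * 54.938 = 54.938 g/mol
pct = 100 * 54.938 / 214.746
pct = 25.58278152 %, rounded to 4 dp:

25.5828 %


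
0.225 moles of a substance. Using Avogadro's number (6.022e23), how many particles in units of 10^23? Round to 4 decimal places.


N = n * NA, then divide by 1e23 for the requested units.
N / 1e23 = n * 6.022
N / 1e23 = 0.225 * 6.022
N / 1e23 = 1.35495, rounded to 4 dp:

1.3550


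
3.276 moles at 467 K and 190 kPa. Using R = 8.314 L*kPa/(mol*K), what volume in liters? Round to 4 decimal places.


PV = nRT, solve for V = nRT / P.
nRT = 3.276 * 8.314 * 467 = 12719.5221
V = 12719.5221 / 190
V = 66.94485316 L, rounded to 4 dp:

66.9449 L


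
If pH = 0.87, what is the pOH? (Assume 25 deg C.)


At 25 deg C, pH + pOH = 14.
pOH = 14 - pH = 14 - 0.87
pOH = 13.13:

13.13


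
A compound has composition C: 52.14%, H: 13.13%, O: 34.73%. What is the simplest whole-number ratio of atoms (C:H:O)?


Assume 100 g of compound, divide each mass% by atomic mass to get moles, then normalize by the smallest to get a raw atom ratio.
Moles per 100 g: C: 52.14/12.011 = 4.341, H: 13.13/1.008 = 13.0258, O: 34.73/15.999 = 2.1708
Raw ratio (divide by min = 2.1708): C: 2.0, H: 6.001, O: 1.0
Multiply by 1 to clear fractions: C: 2.0 ~= 2, H: 6.001 ~= 6, O: 1.0 ~= 1
Reduce by GCD to get the simplest whole-number ratio:

2:6:1


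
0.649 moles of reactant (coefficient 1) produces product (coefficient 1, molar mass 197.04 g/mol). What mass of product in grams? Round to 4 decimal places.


Use the coefficient ratio to convert reactant moles to product moles, then multiply by the product's molar mass.
moles_P = moles_R * (coeff_P / coeff_R) = 0.649 * (1/1) = 0.649
mass_P = moles_P * M_P = 0.649 * 197.04
mass_P = 127.87896 g, rounded to 4 dp:

127.8790 g


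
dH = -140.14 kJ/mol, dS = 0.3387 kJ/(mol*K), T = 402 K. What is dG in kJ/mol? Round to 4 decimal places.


Gibbs: dG = dH - T*dS (consistent units, dS already in kJ/(mol*K)).
T*dS = 402 * 0.3387 = 136.1574
dG = -140.14 - (136.1574)
dG = -276.2974 kJ/mol, rounded to 4 dp:

-276.2974 kJ/mol


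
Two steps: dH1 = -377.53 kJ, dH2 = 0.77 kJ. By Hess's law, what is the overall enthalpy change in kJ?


Hess's law: enthalpy is a state function, so add the step enthalpies.
dH_total = dH1 + dH2 = -377.53 + (0.77)
dH_total = -376.76 kJ:

-376.76 kJ


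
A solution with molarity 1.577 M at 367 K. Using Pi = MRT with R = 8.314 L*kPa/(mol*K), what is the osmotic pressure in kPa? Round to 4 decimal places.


Osmotic pressure (van't Hoff): Pi = M*R*T.
RT = 8.314 * 367 = 3051.238
Pi = 1.577 * 3051.238
Pi = 4811.802326 kPa, rounded to 4 dp:

4811.8023 kPa


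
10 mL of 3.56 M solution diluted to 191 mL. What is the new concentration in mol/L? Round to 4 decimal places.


Dilution: M1*V1 = M2*V2, solve for M2.
M2 = M1*V1 / V2
M2 = 3.56 * 10 / 191
M2 = 35.6 / 191
M2 = 0.18638743 mol/L, rounded to 4 dp:

0.1864 mol/L


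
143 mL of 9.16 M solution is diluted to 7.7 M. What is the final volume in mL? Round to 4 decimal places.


Dilution: M1*V1 = M2*V2, solve for V2.
V2 = M1*V1 / M2
V2 = 9.16 * 143 / 7.7
V2 = 1309.88 / 7.7
V2 = 170.11428571 mL, rounded to 4 dp:

170.1143 mL


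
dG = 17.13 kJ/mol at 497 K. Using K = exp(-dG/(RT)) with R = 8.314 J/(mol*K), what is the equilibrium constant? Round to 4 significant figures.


dG is in kJ/mol; multiply by 1000 to match R in J/(mol*K).
RT = 8.314 * 497 = 4132.058 J/mol
exponent = -dG*1000 / (RT) = -(17.13*1000) / 4132.058 = -4.14563397
K = exp(-4.14563397)
K = 0.015833395, rounded to 4 significant figures:

0.01583


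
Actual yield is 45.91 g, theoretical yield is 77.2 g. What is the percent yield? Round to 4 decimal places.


% yield = 100 * actual / theoretical
% yield = 100 * 45.91 / 77.2
% yield = 59.46891192 %, rounded to 4 dp:

59.4689 %


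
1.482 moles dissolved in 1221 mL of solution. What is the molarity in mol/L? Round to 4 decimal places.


Convert volume to liters: V_L = V_mL / 1000.
V_L = 1221 / 1000 = 1.221 L
M = n / V_L = 1.482 / 1.221
M = 1.21375921 mol/L, rounded to 4 dp:

1.2138 mol/L


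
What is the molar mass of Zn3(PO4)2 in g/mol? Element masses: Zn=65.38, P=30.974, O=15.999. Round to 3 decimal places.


M = sum(count * atomic_mass) over atoms.
M = 3*65.38 + 2*30.974 + 8*15.999
M = 196.14 + 61.948 + 127.992
M = 386.08 g/mol, rounded to 3 dp:

386.080 g/mol


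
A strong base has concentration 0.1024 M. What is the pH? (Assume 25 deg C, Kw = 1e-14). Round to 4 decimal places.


A strong base dissociates completely, so [OH-] equals the given concentration.
pOH = -log10([OH-]) = -log10(0.1024) = 0.9897
pH = 14 - pOH = 14 - 0.9897
pH = 13.0103, rounded to 4 dp:

13.0103


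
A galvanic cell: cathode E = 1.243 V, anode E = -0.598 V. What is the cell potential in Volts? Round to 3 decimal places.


Standard cell potential: E_cell = E_cathode - E_anode.
E_cell = 1.243 - (-0.598)
E_cell = 1.841 V, rounded to 3 dp:

1.841 V


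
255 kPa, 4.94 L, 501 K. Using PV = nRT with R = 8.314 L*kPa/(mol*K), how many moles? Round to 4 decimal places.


PV = nRT, solve for n = PV / (RT).
PV = 255 * 4.94 = 1259.7
RT = 8.314 * 501 = 4165.314
n = 1259.7 / 4165.314
n = 0.30242618 mol, rounded to 4 dp:

0.3024 mol


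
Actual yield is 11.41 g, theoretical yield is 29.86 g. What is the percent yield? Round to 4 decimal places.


% yield = 100 * actual / theoretical
% yield = 100 * 11.41 / 29.86
% yield = 38.21165439 %, rounded to 4 dp:

38.2117 %


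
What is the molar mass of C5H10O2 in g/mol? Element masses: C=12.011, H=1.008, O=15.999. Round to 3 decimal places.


M = sum(count * atomic_mass) over atoms.
M = 5*12.011 + 10*1.008 + 2*15.999
M = 60.055 + 10.08 + 31.998
M = 102.133 g/mol, rounded to 3 dp:

102.133 g/mol


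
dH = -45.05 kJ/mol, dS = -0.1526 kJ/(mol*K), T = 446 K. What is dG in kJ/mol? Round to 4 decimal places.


Gibbs: dG = dH - T*dS (consistent units, dS already in kJ/(mol*K)).
T*dS = 446 * -0.1526 = -68.0596
dG = -45.05 - (-68.0596)
dG = 23.0096 kJ/mol, rounded to 4 dp:

23.0096 kJ/mol


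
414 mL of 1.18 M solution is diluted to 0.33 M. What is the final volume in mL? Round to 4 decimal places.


Dilution: M1*V1 = M2*V2, solve for V2.
V2 = M1*V1 / M2
V2 = 1.18 * 414 / 0.33
V2 = 488.52 / 0.33
V2 = 1480.36363636 mL, rounded to 4 dp:

1480.3636 mL


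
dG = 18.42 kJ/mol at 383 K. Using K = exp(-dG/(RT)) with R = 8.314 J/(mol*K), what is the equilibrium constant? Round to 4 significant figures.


dG is in kJ/mol; multiply by 1000 to match R in J/(mol*K).
RT = 8.314 * 383 = 3184.262 J/mol
exponent = -dG*1000 / (RT) = -(18.42*1000) / 3184.262 = -5.78469988
K = exp(-5.78469988)
K = 0.0030742329, rounded to 4 significant figures:

0.003074


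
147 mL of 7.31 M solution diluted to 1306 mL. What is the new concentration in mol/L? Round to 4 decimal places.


Dilution: M1*V1 = M2*V2, solve for M2.
M2 = M1*V1 / V2
M2 = 7.31 * 147 / 1306
M2 = 1074.57 / 1306
M2 = 0.82279479 mol/L, rounded to 4 dp:

0.8228 mol/L


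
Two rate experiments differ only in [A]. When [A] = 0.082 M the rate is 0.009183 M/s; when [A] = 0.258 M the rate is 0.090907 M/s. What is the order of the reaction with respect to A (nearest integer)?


Rate is proportional to [A]^n, so rate2/rate1 = ([A]2/[A]1)^n. Take logs to solve for n.
rate2/rate1 = 0.090907 / 0.009183 = 9.8995
[A]2/[A]1 = 0.258 / 0.082 = 3.1463
n = ln(9.8995) / ln(3.1463) = 2.0
Nearest integer order:

2


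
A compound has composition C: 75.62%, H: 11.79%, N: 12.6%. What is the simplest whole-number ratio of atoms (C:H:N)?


Assume 100 g of compound, divide each mass% by atomic mass to get moles, then normalize by the smallest to get a raw atom ratio.
Moles per 100 g: C: 75.62/12.011 = 6.2959, H: 11.79/1.008 = 11.6964, N: 12.6/14.007 = 0.8996
Raw ratio (divide by min = 0.8996): C: 6.999, H: 13.003, N: 1.0
Multiply by 1 to clear fractions: C: 6.999 ~= 7, H: 13.003 ~= 13, N: 1.0 ~= 1
Reduce by GCD to get the simplest whole-number ratio:

7:13:1


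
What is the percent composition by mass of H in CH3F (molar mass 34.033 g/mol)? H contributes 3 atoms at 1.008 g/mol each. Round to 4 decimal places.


pct = 100 * (n_elem * M_elem) / M_total
mass_contribution = 3 * 1.008 = 3.024 g/mol
pct = 100 * 3.024 / 34.033
pct = 8.88549349 %, rounded to 4 dp:

8.8855 %


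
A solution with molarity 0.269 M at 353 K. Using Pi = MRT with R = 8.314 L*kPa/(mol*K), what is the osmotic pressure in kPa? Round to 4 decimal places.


Osmotic pressure (van't Hoff): Pi = M*R*T.
RT = 8.314 * 353 = 2934.842
Pi = 0.269 * 2934.842
Pi = 789.472498 kPa, rounded to 4 dp:

789.4725 kPa


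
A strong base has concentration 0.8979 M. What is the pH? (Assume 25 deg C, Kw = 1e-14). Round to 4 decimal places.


A strong base dissociates completely, so [OH-] equals the given concentration.
pOH = -log10([OH-]) = -log10(0.8979) = 0.046772
pH = 14 - pOH = 14 - 0.046772
pH = 13.953228, rounded to 4 dp:

13.9532


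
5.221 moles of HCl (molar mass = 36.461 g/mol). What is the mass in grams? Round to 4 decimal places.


mass = n * M
mass = 5.221 * 36.461
mass = 190.362881 g, rounded to 4 dp:

190.3629 g


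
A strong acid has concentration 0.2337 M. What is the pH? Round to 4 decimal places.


A strong acid dissociates completely, so [H+] equals the given concentration.
pH = -log10([H+]) = -log10(0.2337)
pH = 0.63134129, rounded to 4 dp:

0.6313


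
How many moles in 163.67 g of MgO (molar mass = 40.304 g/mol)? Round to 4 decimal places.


n = mass / M
n = 163.67 / 40.304
n = 4.06088726 mol, rounded to 4 dp:

4.0609 mol


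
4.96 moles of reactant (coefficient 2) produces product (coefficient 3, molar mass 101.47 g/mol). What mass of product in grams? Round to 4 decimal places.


Use the coefficient ratio to convert reactant moles to product moles, then multiply by the product's molar mass.
moles_P = moles_R * (coeff_P / coeff_R) = 4.96 * (3/2) = 7.44
mass_P = moles_P * M_P = 7.44 * 101.47
mass_P = 754.9368 g, rounded to 4 dp:

754.9368 g


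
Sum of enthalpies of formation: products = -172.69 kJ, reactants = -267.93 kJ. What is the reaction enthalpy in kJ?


dH_rxn = sum(dH_f products) - sum(dH_f reactants)
dH_rxn = -172.69 - (-267.93)
dH_rxn = 95.24 kJ:

95.24 kJ


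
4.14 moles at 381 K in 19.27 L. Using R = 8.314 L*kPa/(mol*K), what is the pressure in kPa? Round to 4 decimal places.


PV = nRT, solve for P = nRT / V.
nRT = 4.14 * 8.314 * 381 = 13114.0048
P = 13114.0048 / 19.27
P = 680.53994811 kPa, rounded to 4 dp:

680.5399 kPa


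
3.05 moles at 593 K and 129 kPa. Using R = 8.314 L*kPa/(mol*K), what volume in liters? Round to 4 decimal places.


PV = nRT, solve for V = nRT / P.
nRT = 3.05 * 8.314 * 593 = 15037.1161
V = 15037.1161 / 129
V = 116.56679147 L, rounded to 4 dp:

116.5668 L


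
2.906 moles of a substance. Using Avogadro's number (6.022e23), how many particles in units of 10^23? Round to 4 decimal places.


N = n * NA, then divide by 1e23 for the requested units.
N / 1e23 = n * 6.022
N / 1e23 = 2.906 * 6.022
N / 1e23 = 17.499932, rounded to 4 dp:

17.4999


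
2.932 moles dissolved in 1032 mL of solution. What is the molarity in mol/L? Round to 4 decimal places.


Convert volume to liters: V_L = V_mL / 1000.
V_L = 1032 / 1000 = 1.032 L
M = n / V_L = 2.932 / 1.032
M = 2.84108527 mol/L, rounded to 4 dp:

2.8411 mol/L


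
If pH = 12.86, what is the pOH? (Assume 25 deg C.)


At 25 deg C, pH + pOH = 14.
pOH = 14 - pH = 14 - 12.86
pOH = 1.14:

1.14


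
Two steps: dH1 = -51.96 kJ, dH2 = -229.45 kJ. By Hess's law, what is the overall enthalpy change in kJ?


Hess's law: enthalpy is a state function, so add the step enthalpies.
dH_total = dH1 + dH2 = -51.96 + (-229.45)
dH_total = -281.41 kJ:

-281.41 kJ


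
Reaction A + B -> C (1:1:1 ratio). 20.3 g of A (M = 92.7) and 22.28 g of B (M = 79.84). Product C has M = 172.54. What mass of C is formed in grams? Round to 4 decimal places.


Find moles of each reactant; the smaller value is the limiting reagent in a 1:1:1 reaction, so moles_C equals moles of the limiter.
n_A = mass_A / M_A = 20.3 / 92.7 = 0.218986 mol
n_B = mass_B / M_B = 22.28 / 79.84 = 0.279058 mol
Limiting reagent: A (smaller), n_limiting = 0.218986 mol
mass_C = n_limiting * M_C = 0.218986 * 172.54
mass_C = 37.78384444 g, rounded to 4 dp:

37.7838 g


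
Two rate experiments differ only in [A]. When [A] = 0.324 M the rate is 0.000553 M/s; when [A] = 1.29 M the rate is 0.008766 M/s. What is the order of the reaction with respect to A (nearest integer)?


Rate is proportional to [A]^n, so rate2/rate1 = ([A]2/[A]1)^n. Take logs to solve for n.
rate2/rate1 = 0.008766 / 0.000553 = 15.8517
[A]2/[A]1 = 1.29 / 0.324 = 3.9815
n = ln(15.8517) / ln(3.9815) = 2.0
Nearest integer order:

2


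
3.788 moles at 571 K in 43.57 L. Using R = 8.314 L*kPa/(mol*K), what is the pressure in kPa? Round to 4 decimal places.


PV = nRT, solve for P = nRT / V.
nRT = 3.788 * 8.314 * 571 = 17982.7497
P = 17982.7497 / 43.57
P = 412.73237778 kPa, rounded to 4 dp:

412.7324 kPa


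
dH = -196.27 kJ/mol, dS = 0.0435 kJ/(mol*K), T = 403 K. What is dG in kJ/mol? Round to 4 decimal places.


Gibbs: dG = dH - T*dS (consistent units, dS already in kJ/(mol*K)).
T*dS = 403 * 0.0435 = 17.5305
dG = -196.27 - (17.5305)
dG = -213.8005 kJ/mol, rounded to 4 dp:

-213.8005 kJ/mol


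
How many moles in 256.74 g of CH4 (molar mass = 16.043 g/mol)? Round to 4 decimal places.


n = mass / M
n = 256.74 / 16.043
n = 16.00324129 mol, rounded to 4 dp:

16.0032 mol


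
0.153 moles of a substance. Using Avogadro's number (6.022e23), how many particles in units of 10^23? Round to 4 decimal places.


N = n * NA, then divide by 1e23 for the requested units.
N / 1e23 = n * 6.022
N / 1e23 = 0.153 * 6.022
N / 1e23 = 0.921366, rounded to 4 dp:

0.9214


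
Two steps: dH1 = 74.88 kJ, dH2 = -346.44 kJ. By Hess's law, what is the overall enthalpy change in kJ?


Hess's law: enthalpy is a state function, so add the step enthalpies.
dH_total = dH1 + dH2 = 74.88 + (-346.44)
dH_total = -271.56 kJ:

-271.56 kJ


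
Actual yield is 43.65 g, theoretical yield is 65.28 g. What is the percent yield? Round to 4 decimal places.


% yield = 100 * actual / theoretical
% yield = 100 * 43.65 / 65.28
% yield = 66.86580882 %, rounded to 4 dp:

66.8658 %


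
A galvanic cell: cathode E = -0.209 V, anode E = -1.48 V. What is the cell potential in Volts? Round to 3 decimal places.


Standard cell potential: E_cell = E_cathode - E_anode.
E_cell = -0.209 - (-1.48)
E_cell = 1.271 V, rounded to 3 dp:

1.271 V


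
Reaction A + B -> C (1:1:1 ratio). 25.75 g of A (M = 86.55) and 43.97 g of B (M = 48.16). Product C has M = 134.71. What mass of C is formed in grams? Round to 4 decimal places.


Find moles of each reactant; the smaller value is the limiting reagent in a 1:1:1 reaction, so moles_C equals moles of the limiter.
n_A = mass_A / M_A = 25.75 / 86.55 = 0.297516 mol
n_B = mass_B / M_B = 43.97 / 48.16 = 0.912998 mol
Limiting reagent: A (smaller), n_limiting = 0.297516 mol
mass_C = n_limiting * M_C = 0.297516 * 134.71
mass_C = 40.07838036 g, rounded to 4 dp:

40.0784 g


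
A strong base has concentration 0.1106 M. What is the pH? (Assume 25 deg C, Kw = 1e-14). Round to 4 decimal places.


A strong base dissociates completely, so [OH-] equals the given concentration.
pOH = -log10([OH-]) = -log10(0.1106) = 0.956245
pH = 14 - pOH = 14 - 0.956245
pH = 13.043755, rounded to 4 dp:

13.0438


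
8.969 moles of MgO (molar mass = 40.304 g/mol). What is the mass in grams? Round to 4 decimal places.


mass = n * M
mass = 8.969 * 40.304
mass = 361.486576 g, rounded to 4 dp:

361.4866 g


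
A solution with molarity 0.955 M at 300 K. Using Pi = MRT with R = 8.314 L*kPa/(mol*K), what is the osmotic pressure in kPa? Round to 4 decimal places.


Osmotic pressure (van't Hoff): Pi = M*R*T.
RT = 8.314 * 300 = 2494.2
Pi = 0.955 * 2494.2
Pi = 2381.961 kPa, rounded to 4 dp:

2381.9610 kPa


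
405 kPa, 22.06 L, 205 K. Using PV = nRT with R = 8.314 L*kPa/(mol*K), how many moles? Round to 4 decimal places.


PV = nRT, solve for n = PV / (RT).
PV = 405 * 22.06 = 8934.3
RT = 8.314 * 205 = 1704.37
n = 8934.3 / 1704.37
n = 5.24199558 mol, rounded to 4 dp:

5.2420 mol


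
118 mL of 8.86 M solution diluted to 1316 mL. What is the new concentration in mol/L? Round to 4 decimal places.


Dilution: M1*V1 = M2*V2, solve for M2.
M2 = M1*V1 / V2
M2 = 8.86 * 118 / 1316
M2 = 1045.48 / 1316
M2 = 0.79443769 mol/L, rounded to 4 dp:

0.7944 mol/L


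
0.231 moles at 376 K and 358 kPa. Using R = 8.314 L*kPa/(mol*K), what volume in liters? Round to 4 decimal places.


PV = nRT, solve for V = nRT / P.
nRT = 0.231 * 8.314 * 376 = 722.1208
V = 722.1208 / 358
V = 2.01709721 L, rounded to 4 dp:

2.0171 L


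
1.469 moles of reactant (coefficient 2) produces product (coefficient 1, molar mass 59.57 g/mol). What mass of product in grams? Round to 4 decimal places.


Use the coefficient ratio to convert reactant moles to product moles, then multiply by the product's molar mass.
moles_P = moles_R * (coeff_P / coeff_R) = 1.469 * (1/2) = 0.7345
mass_P = moles_P * M_P = 0.7345 * 59.57
mass_P = 43.754165 g, rounded to 4 dp:

43.7542 g


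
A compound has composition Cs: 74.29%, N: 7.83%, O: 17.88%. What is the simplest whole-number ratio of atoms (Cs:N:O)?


Assume 100 g of compound, divide each mass% by atomic mass to get moles, then normalize by the smallest to get a raw atom ratio.
Moles per 100 g: Cs: 74.29/132.905 = 0.559, N: 7.83/14.007 = 0.559, O: 17.88/15.999 = 1.1176
Raw ratio (divide by min = 0.559): Cs: 1.0, N: 1.0, O: 1.999
Multiply by 1 to clear fractions: Cs: 1.0 ~= 1, N: 1.0 ~= 1, O: 1.999 ~= 2
Reduce by GCD to get the simplest whole-number ratio:

1:1:2


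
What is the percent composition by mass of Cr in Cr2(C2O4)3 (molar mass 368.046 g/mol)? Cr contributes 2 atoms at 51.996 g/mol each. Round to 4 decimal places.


pct = 100 * (n_elem * M_elem) / M_total
mass_contribution = 2 * 51.996 = 103.992 g/mol
pct = 100 * 103.992 / 368.046
pct = 28.25516376 %, rounded to 4 dp:

28.2552 %


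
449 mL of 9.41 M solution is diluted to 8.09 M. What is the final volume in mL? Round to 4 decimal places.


Dilution: M1*V1 = M2*V2, solve for V2.
V2 = M1*V1 / M2
V2 = 9.41 * 449 / 8.09
V2 = 4225.09 / 8.09
V2 = 522.26081582 mL, rounded to 4 dp:

522.2608 mL


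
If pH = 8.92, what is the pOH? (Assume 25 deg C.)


At 25 deg C, pH + pOH = 14.
pOH = 14 - pH = 14 - 8.92
pOH = 5.08:

5.08


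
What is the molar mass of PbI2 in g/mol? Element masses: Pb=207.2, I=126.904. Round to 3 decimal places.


M = sum(count * atomic_mass) over atoms.
M = 1*207.2 + 2*126.904
M = 207.2 + 253.808
M = 461.008 g/mol, rounded to 3 dp:

461.008 g/mol


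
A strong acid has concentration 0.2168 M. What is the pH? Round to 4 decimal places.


A strong acid dissociates completely, so [H+] equals the given concentration.
pH = -log10([H+]) = -log10(0.2168)
pH = 0.66394072, rounded to 4 dp:

0.6639


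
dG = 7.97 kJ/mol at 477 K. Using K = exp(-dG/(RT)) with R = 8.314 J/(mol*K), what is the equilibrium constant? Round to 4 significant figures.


dG is in kJ/mol; multiply by 1000 to match R in J/(mol*K).
RT = 8.314 * 477 = 3965.778 J/mol
exponent = -dG*1000 / (RT) = -(7.97*1000) / 3965.778 = -2.00969394
K = exp(-2.00969394)
K = 0.13402969, rounded to 4 significant figures:

0.1340


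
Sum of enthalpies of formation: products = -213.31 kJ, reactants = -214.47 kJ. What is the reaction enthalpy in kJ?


dH_rxn = sum(dH_f products) - sum(dH_f reactants)
dH_rxn = -213.31 - (-214.47)
dH_rxn = 1.16 kJ:

1.16 kJ


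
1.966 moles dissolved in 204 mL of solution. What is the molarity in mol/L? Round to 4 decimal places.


Convert volume to liters: V_L = V_mL / 1000.
V_L = 204 / 1000 = 0.204 L
M = n / V_L = 1.966 / 0.204
M = 9.6372549 mol/L, rounded to 4 dp:

9.6373 mol/L


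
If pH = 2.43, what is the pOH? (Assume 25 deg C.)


At 25 deg C, pH + pOH = 14.
pOH = 14 - pH = 14 - 2.43
pOH = 11.57:

11.57


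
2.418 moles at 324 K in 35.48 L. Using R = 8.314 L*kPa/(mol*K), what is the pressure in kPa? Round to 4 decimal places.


PV = nRT, solve for P = nRT / V.
nRT = 2.418 * 8.314 * 324 = 6513.4536
P = 6513.4536 / 35.48
P = 183.58099211 kPa, rounded to 4 dp:

183.5810 kPa


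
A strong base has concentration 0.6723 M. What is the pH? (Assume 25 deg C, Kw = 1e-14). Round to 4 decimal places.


A strong base dissociates completely, so [OH-] equals the given concentration.
pOH = -log10([OH-]) = -log10(0.6723) = 0.172437
pH = 14 - pOH = 14 - 0.172437
pH = 13.827563, rounded to 4 dp:

13.8276


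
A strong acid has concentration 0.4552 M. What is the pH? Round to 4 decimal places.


A strong acid dissociates completely, so [H+] equals the given concentration.
pH = -log10([H+]) = -log10(0.4552)
pH = 0.34179775, rounded to 4 dp:

0.3418


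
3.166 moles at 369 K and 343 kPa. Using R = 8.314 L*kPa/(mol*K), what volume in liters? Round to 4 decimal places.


PV = nRT, solve for V = nRT / P.
nRT = 3.166 * 8.314 * 369 = 9712.8638
V = 9712.8638 / 343
V = 28.31738717 L, rounded to 4 dp:

28.3174 L


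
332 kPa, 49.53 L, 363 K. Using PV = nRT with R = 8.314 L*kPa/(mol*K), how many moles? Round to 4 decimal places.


PV = nRT, solve for n = PV / (RT).
PV = 332 * 49.53 = 16443.96
RT = 8.314 * 363 = 3017.982
n = 16443.96 / 3017.982
n = 5.44866073 mol, rounded to 4 dp:

5.4487 mol


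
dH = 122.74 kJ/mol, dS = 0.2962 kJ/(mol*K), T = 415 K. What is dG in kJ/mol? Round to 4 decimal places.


Gibbs: dG = dH - T*dS (consistent units, dS already in kJ/(mol*K)).
T*dS = 415 * 0.2962 = 122.923
dG = 122.74 - (122.923)
dG = -0.183 kJ/mol, rounded to 4 dp:

-0.1830 kJ/mol


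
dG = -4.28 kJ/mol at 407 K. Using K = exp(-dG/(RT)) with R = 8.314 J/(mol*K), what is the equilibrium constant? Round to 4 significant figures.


dG is in kJ/mol; multiply by 1000 to match R in J/(mol*K).
RT = 8.314 * 407 = 3383.798 J/mol
exponent = -dG*1000 / (RT) = -(-4.28*1000) / 3383.798 = 1.26485092
K = exp(1.26485092)
K = 3.5425646, rounded to 4 significant figures:

3.543


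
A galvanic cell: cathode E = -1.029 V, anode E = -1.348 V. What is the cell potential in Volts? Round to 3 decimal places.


Standard cell potential: E_cell = E_cathode - E_anode.
E_cell = -1.029 - (-1.348)
E_cell = 0.319 V, rounded to 3 dp:

0.319 V


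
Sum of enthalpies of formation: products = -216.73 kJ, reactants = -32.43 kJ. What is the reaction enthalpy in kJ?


dH_rxn = sum(dH_f products) - sum(dH_f reactants)
dH_rxn = -216.73 - (-32.43)
dH_rxn = -184.3 kJ:

-184.30 kJ


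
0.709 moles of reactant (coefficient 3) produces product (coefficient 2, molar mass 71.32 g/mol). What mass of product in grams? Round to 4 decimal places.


Use the coefficient ratio to convert reactant moles to product moles, then multiply by the product's molar mass.
moles_P = moles_R * (coeff_P / coeff_R) = 0.709 * (2/3) = 0.472667
mass_P = moles_P * M_P = 0.472667 * 71.32
mass_P = 33.71061044 g, rounded to 4 dp:

33.7106 g


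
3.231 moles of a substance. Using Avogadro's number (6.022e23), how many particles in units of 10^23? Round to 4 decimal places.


N = n * NA, then divide by 1e23 for the requested units.
N / 1e23 = n * 6.022
N / 1e23 = 3.231 * 6.022
N / 1e23 = 19.457082, rounded to 4 dp:

19.4571


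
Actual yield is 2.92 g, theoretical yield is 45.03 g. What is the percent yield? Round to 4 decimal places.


% yield = 100 * actual / theoretical
% yield = 100 * 2.92 / 45.03
% yield = 6.48456584 %, rounded to 4 dp:

6.4846 %


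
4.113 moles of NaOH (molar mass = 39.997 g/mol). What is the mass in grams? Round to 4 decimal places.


mass = n * M
mass = 4.113 * 39.997
mass = 164.507661 g, rounded to 4 dp:

164.5077 g


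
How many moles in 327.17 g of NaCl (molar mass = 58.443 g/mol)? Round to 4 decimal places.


n = mass / M
n = 327.17 / 58.443
n = 5.59810414 mol, rounded to 4 dp:

5.5981 mol


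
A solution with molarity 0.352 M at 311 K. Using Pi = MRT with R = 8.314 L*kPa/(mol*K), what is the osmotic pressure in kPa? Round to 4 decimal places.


Osmotic pressure (van't Hoff): Pi = M*R*T.
RT = 8.314 * 311 = 2585.654
Pi = 0.352 * 2585.654
Pi = 910.150208 kPa, rounded to 4 dp:

910.1502 kPa


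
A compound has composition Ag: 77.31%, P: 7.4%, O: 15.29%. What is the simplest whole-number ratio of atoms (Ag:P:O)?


Assume 100 g of compound, divide each mass% by atomic mass to get moles, then normalize by the smallest to get a raw atom ratio.
Moles per 100 g: Ag: 77.31/107.868 = 0.7167, P: 7.4/30.974 = 0.2389, O: 15.29/15.999 = 0.9557
Raw ratio (divide by min = 0.2389): Ag: 3.0, P: 1.0, O: 4.0
Multiply by 1 to clear fractions: Ag: 3.0 ~= 3, P: 1.0 ~= 1, O: 4.0 ~= 4
Reduce by GCD to get the simplest whole-number ratio:

3:1:4


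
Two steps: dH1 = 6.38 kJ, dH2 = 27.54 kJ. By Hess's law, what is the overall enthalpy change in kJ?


Hess's law: enthalpy is a state function, so add the step enthalpies.
dH_total = dH1 + dH2 = 6.38 + (27.54)
dH_total = 33.92 kJ:

33.92 kJ


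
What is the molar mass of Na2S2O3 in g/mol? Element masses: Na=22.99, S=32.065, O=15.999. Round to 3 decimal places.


M = sum(count * atomic_mass) over atoms.
M = 2*22.99 + 2*32.065 + 3*15.999
M = 45.98 + 64.13 + 47.997
M = 158.107 g/mol, rounded to 3 dp:

158.107 g/mol


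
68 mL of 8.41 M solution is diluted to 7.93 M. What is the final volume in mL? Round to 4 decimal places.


Dilution: M1*V1 = M2*V2, solve for V2.
V2 = M1*V1 / M2
V2 = 8.41 * 68 / 7.93
V2 = 571.88 / 7.93
V2 = 72.11601513 mL, rounded to 4 dp:

72.1160 mL


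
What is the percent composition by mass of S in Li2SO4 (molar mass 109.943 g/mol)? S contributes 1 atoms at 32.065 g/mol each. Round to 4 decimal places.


pct = 100 * (n_elem * M_elem) / M_total
mass_contribution = 1 * 32.065 = 32.065 g/mol
pct = 100 * 32.065 / 109.943
pct = 29.16511283 %, rounded to 4 dp:

29.1651 %


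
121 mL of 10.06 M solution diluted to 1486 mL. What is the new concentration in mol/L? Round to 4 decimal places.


Dilution: M1*V1 = M2*V2, solve for M2.
M2 = M1*V1 / V2
M2 = 10.06 * 121 / 1486
M2 = 1217.26 / 1486
M2 = 0.81915209 mol/L, rounded to 4 dp:

0.8192 mol/L


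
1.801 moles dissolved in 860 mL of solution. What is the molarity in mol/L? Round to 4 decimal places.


Convert volume to liters: V_L = V_mL / 1000.
V_L = 860 / 1000 = 0.86 L
M = n / V_L = 1.801 / 0.86
M = 2.09418605 mol/L, rounded to 4 dp:

2.0942 mol/L


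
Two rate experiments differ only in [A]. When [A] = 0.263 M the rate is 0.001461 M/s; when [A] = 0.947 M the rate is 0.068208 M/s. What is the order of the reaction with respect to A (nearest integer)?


Rate is proportional to [A]^n, so rate2/rate1 = ([A]2/[A]1)^n. Take logs to solve for n.
rate2/rate1 = 0.068208 / 0.001461 = 46.6858
[A]2/[A]1 = 0.947 / 0.263 = 3.6008
n = ln(46.6858) / ln(3.6008) = 3.0
Nearest integer order:

3


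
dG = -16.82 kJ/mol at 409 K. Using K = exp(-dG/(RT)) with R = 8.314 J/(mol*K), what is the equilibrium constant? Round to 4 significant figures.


dG is in kJ/mol; multiply by 1000 to match R in J/(mol*K).
RT = 8.314 * 409 = 3400.426 J/mol
exponent = -dG*1000 / (RT) = -(-16.82*1000) / 3400.426 = 4.94643906
K = exp(4.94643906)
K = 140.67314, rounded to 4 significant figures:

140.7


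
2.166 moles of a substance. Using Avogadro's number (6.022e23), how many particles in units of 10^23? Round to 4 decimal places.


N = n * NA, then divide by 1e23 for the requested units.
N / 1e23 = n * 6.022
N / 1e23 = 2.166 * 6.022
N / 1e23 = 13.043652, rounded to 4 dp:

13.0437


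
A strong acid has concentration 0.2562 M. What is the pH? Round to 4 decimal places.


A strong acid dissociates completely, so [H+] equals the given concentration.
pH = -log10([H+]) = -log10(0.2562)
pH = 0.59142087, rounded to 4 dp:

0.5914


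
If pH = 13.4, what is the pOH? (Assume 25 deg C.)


At 25 deg C, pH + pOH = 14.
pOH = 14 - pH = 14 - 13.4
pOH = 0.6:

0.60


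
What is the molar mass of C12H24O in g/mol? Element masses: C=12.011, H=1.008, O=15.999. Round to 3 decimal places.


M = sum(count * atomic_mass) over atoms.
M = 12*12.011 + 24*1.008 + 1*15.999
M = 144.132 + 24.192 + 15.999
M = 184.323 g/mol, rounded to 3 dp:

184.323 g/mol


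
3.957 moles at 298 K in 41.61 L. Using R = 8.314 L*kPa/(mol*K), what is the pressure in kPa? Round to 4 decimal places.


PV = nRT, solve for P = nRT / V.
nRT = 3.957 * 8.314 * 298 = 9803.7524
P = 9803.7524 / 41.61
P = 235.61048786 kPa, rounded to 4 dp:

235.6105 kPa


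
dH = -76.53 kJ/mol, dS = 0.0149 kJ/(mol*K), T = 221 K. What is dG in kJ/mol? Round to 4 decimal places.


Gibbs: dG = dH - T*dS (consistent units, dS already in kJ/(mol*K)).
T*dS = 221 * 0.0149 = 3.2929
dG = -76.53 - (3.2929)
dG = -79.8229 kJ/mol, rounded to 4 dp:

-79.8229 kJ/mol


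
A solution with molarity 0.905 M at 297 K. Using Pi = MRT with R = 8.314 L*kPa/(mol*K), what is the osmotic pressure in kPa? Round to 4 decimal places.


Osmotic pressure (van't Hoff): Pi = M*R*T.
RT = 8.314 * 297 = 2469.258
Pi = 0.905 * 2469.258
Pi = 2234.67849 kPa, rounded to 4 dp:

2234.6785 kPa


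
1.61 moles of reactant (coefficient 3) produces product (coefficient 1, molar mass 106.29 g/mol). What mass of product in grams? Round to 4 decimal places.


Use the coefficient ratio to convert reactant moles to product moles, then multiply by the product's molar mass.
moles_P = moles_R * (coeff_P / coeff_R) = 1.61 * (1/3) = 0.536667
mass_P = moles_P * M_P = 0.536667 * 106.29
mass_P = 57.04233543 g, rounded to 4 dp:

57.0423 g


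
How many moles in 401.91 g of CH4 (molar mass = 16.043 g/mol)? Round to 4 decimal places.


n = mass / M
n = 401.91 / 16.043
n = 25.05204762 mol, rounded to 4 dp:

25.0520 mol


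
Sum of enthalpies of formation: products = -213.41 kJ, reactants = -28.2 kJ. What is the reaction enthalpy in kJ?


dH_rxn = sum(dH_f products) - sum(dH_f reactants)
dH_rxn = -213.41 - (-28.2)
dH_rxn = -185.21 kJ:

-185.21 kJ


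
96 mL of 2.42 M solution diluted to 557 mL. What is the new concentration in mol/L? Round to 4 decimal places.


Dilution: M1*V1 = M2*V2, solve for M2.
M2 = M1*V1 / V2
M2 = 2.42 * 96 / 557
M2 = 232.32 / 557
M2 = 0.41709156 mol/L, rounded to 4 dp:

0.4171 mol/L


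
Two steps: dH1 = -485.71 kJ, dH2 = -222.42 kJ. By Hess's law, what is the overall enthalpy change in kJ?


Hess's law: enthalpy is a state function, so add the step enthalpies.
dH_total = dH1 + dH2 = -485.71 + (-222.42)
dH_total = -708.13 kJ:

-708.13 kJ


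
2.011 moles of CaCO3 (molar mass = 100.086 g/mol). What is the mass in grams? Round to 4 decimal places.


mass = n * M
mass = 2.011 * 100.086
mass = 201.272946 g, rounded to 4 dp:

201.2729 g


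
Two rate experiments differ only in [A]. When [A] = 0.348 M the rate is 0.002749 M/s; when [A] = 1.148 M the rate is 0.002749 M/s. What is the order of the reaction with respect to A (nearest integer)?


Rate is proportional to [A]^n, so rate2/rate1 = ([A]2/[A]1)^n. Take logs to solve for n.
rate2/rate1 = 0.002749 / 0.002749 = 1.0
[A]2/[A]1 = 1.148 / 0.348 = 3.2989
n = ln(1.0) / ln(3.2989) = 0.0
Nearest integer order:

0


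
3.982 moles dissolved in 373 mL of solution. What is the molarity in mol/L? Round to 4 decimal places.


Convert volume to liters: V_L = V_mL / 1000.
V_L = 373 / 1000 = 0.373 L
M = n / V_L = 3.982 / 0.373
M = 10.67560322 mol/L, rounded to 4 dp:

10.6756 mol/L


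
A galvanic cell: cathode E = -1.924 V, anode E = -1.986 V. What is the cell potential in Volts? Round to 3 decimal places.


Standard cell potential: E_cell = E_cathode - E_anode.
E_cell = -1.924 - (-1.986)
E_cell = 0.062 V, rounded to 3 dp:

0.062 V


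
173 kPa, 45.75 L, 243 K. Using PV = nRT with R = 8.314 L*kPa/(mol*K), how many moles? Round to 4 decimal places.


PV = nRT, solve for n = PV / (RT).
PV = 173 * 45.75 = 7914.75
RT = 8.314 * 243 = 2020.302
n = 7914.75 / 2020.302
n = 3.91760737 mol, rounded to 4 dp:

3.9176 mol


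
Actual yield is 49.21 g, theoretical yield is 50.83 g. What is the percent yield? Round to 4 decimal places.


% yield = 100 * actual / theoretical
% yield = 100 * 49.21 / 50.83
% yield = 96.81290576 %, rounded to 4 dp:

96.8129 %


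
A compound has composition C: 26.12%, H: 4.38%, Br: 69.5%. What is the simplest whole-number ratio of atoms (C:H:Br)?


Assume 100 g of compound, divide each mass% by atomic mass to get moles, then normalize by the smallest to get a raw atom ratio.
Moles per 100 g: C: 26.12/12.011 = 2.1747, H: 4.38/1.008 = 4.3452, Br: 69.5/79.904 = 0.8698
Raw ratio (divide by min = 0.8698): C: 2.5, H: 4.996, Br: 1.0
Multiply by 2 to clear fractions: C: 5.0 ~= 5, H: 9.991 ~= 10, Br: 2.0 ~= 2
Reduce by GCD to get the simplest whole-number ratio:

5:10:2


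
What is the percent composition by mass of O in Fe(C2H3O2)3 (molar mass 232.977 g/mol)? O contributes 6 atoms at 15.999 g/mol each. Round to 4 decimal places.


pct = 100 * (n_elem * M_elem) / M_total
mass_contribution = 6 * 15.999 = 95.994 g/mol
pct = 100 * 95.994 / 232.977
pct = 41.2032089 %, rounded to 4 dp:

41.2032 %


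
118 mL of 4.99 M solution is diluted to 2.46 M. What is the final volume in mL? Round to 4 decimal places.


Dilution: M1*V1 = M2*V2, solve for V2.
V2 = M1*V1 / M2
V2 = 4.99 * 118 / 2.46
V2 = 588.82 / 2.46
V2 = 239.35772358 mL, rounded to 4 dp:

239.3577 mL


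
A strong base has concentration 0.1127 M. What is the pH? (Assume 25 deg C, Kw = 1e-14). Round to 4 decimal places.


A strong base dissociates completely, so [OH-] equals the given concentration.
pOH = -log10([OH-]) = -log10(0.1127) = 0.948076
pH = 14 - pOH = 14 - 0.948076
pH = 13.051924, rounded to 4 dp:

13.0519


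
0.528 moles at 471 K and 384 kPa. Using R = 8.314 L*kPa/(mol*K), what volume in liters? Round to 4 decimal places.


PV = nRT, solve for V = nRT / P.
nRT = 0.528 * 8.314 * 471 = 2067.592
V = 2067.592 / 384
V = 5.38435417 L, rounded to 4 dp:

5.3844 L


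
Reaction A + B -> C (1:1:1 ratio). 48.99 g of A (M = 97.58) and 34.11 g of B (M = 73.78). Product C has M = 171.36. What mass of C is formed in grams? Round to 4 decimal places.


Find moles of each reactant; the smaller value is the limiting reagent in a 1:1:1 reaction, so moles_C equals moles of the limiter.
n_A = mass_A / M_A = 48.99 / 97.58 = 0.50205 mol
n_B = mass_B / M_B = 34.11 / 73.78 = 0.46232 mol
Limiting reagent: B (smaller), n_limiting = 0.46232 mol
mass_C = n_limiting * M_C = 0.46232 * 171.36
mass_C = 79.2231552 g, rounded to 4 dp:

79.2232 g


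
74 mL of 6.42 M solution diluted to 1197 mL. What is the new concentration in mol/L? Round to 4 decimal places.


Dilution: M1*V1 = M2*V2, solve for M2.
M2 = M1*V1 / V2
M2 = 6.42 * 74 / 1197
M2 = 475.08 / 1197
M2 = 0.39689223 mol/L, rounded to 4 dp:

0.3969 mol/L


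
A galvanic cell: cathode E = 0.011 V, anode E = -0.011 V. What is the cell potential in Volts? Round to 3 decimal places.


Standard cell potential: E_cell = E_cathode - E_anode.
E_cell = 0.011 - (-0.011)
E_cell = 0.022 V, rounded to 3 dp:

0.022 V


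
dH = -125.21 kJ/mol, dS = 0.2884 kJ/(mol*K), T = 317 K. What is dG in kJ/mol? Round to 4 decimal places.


Gibbs: dG = dH - T*dS (consistent units, dS already in kJ/(mol*K)).
T*dS = 317 * 0.2884 = 91.4228
dG = -125.21 - (91.4228)
dG = -216.6328 kJ/mol, rounded to 4 dp:

-216.6328 kJ/mol


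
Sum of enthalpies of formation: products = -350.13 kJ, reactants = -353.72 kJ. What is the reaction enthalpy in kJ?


dH_rxn = sum(dH_f products) - sum(dH_f reactants)
dH_rxn = -350.13 - (-353.72)
dH_rxn = 3.59 kJ:

3.59 kJ


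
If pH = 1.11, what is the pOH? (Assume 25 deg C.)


At 25 deg C, pH + pOH = 14.
pOH = 14 - pH = 14 - 1.11
pOH = 12.89:

12.89


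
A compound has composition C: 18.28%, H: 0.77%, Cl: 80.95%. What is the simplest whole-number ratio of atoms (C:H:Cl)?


Assume 100 g of compound, divide each mass% by atomic mass to get moles, then normalize by the smallest to get a raw atom ratio.
Moles per 100 g: C: 18.28/12.011 = 1.5219, H: 0.77/1.008 = 0.7639, Cl: 80.95/35.453 = 2.2833
Raw ratio (divide by min = 0.7639): C: 1.992, H: 1.0, Cl: 2.989
Multiply by 1 to clear fractions: C: 1.992 ~= 2, H: 1.0 ~= 1, Cl: 2.989 ~= 3
Reduce by GCD to get the simplest whole-number ratio:

2:1:3


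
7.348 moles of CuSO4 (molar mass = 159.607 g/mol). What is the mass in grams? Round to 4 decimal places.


mass = n * M
mass = 7.348 * 159.607
mass = 1172.792236 g, rounded to 4 dp:

1172.7922 g


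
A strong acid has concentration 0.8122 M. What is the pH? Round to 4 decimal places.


A strong acid dissociates completely, so [H+] equals the given concentration.
pH = -log10([H+]) = -log10(0.8122)
pH = 0.09033701, rounded to 4 dp:

0.0903


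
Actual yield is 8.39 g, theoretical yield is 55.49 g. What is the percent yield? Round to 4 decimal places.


% yield = 100 * actual / theoretical
% yield = 100 * 8.39 / 55.49
% yield = 15.11984141 %, rounded to 4 dp:

15.1198 %


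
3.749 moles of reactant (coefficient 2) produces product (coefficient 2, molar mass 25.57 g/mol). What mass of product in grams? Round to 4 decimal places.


Use the coefficient ratio to convert reactant moles to product moles, then multiply by the product's molar mass.
moles_P = moles_R * (coeff_P / coeff_R) = 3.749 * (2/2) = 3.749
mass_P = moles_P * M_P = 3.749 * 25.57
mass_P = 95.86193 g, rounded to 4 dp:

95.8619 g


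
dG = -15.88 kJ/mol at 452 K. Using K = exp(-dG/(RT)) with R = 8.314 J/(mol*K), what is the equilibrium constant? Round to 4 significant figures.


dG is in kJ/mol; multiply by 1000 to match R in J/(mol*K).
RT = 8.314 * 452 = 3757.928 J/mol
exponent = -dG*1000 / (RT) = -(-15.88*1000) / 3757.928 = 4.2257329
K = exp(4.2257329)
K = 68.424634, rounded to 4 significant figures:

68.42


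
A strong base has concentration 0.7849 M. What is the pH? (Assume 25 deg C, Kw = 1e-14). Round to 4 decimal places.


A strong base dissociates completely, so [OH-] equals the given concentration.
pOH = -log10([OH-]) = -log10(0.7849) = 0.105186
pH = 14 - pOH = 14 - 0.105186
pH = 13.894814, rounded to 4 dp:

13.8948


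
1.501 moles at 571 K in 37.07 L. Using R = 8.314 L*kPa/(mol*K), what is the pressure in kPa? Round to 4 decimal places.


PV = nRT, solve for P = nRT / V.
nRT = 1.501 * 8.314 * 571 = 7125.6883
P = 7125.6883 / 37.07
P = 192.22250607 kPa, rounded to 4 dp:

192.2225 kPa
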